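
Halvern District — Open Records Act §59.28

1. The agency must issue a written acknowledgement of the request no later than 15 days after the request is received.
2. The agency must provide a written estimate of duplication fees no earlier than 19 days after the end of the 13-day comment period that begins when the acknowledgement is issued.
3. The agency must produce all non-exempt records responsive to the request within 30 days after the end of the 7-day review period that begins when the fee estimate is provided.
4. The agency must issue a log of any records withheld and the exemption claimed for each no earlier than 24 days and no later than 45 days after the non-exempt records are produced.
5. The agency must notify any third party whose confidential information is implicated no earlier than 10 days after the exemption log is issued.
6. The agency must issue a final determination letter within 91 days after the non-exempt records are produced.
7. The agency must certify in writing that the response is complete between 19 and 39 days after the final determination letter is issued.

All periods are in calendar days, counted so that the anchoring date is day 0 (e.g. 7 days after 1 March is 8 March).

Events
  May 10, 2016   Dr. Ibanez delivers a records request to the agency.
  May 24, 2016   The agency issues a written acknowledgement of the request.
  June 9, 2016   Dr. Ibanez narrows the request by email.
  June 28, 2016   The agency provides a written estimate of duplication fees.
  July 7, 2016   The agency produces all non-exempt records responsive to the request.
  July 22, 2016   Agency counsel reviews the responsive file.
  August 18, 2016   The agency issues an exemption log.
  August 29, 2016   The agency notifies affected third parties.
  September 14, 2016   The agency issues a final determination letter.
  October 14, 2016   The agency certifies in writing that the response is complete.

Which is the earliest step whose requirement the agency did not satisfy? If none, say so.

None — every step was satisfied

(1) due by May 10, 2016 + 15 days = May 25, 2016; May 24, 2016 is within that limit.
(2) permitted from June 6, 2016 + 19 days = June 25, 2016 onward; done June 28, 2016, after the minimum wait.
(3) due by July 5, 2016 + 30 days = August 4, 2016; done July 7, 2016 — timely.
(4) the permitted window runs from July 7, 2016 + 24 = July 31, 2016 to July 7, 2016 + 45 = August 21, 2016; August 18, 2016 falls inside that range.
(5) permitted from August 18, 2016 + 10 days = August 28, 2016 onward; done August 29, 2016, after the minimum wait.
(6) due by July 7, 2016 + 91 days = October 6, 2016; done September 14, 2016 — timely.
(7) the permitted window runs from September 14, 2016 + 19 = October 3, 2016 to September 14, 2016 + 39 = October 23, 2016; done October 14, 2016, which is between those dates.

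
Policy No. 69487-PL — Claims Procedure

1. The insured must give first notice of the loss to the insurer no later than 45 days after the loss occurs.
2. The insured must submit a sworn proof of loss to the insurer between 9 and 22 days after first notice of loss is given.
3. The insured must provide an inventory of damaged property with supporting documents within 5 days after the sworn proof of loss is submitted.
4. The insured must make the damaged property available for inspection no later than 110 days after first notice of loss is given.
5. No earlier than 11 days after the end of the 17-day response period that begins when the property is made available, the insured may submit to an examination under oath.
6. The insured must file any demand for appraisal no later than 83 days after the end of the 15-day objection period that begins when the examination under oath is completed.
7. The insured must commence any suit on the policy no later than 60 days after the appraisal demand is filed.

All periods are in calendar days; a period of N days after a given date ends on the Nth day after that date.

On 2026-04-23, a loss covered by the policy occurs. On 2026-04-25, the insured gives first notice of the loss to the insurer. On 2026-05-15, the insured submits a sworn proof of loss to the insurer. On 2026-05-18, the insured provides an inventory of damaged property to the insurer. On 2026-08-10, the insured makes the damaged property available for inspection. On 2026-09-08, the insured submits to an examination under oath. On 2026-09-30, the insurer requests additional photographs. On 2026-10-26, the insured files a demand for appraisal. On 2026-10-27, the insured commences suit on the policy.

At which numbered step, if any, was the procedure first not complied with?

None — every step was satisfied

(1) due by 2026-04-23 + 45 days = 2026-06-07; done 2026-04-25 — timely.
(2) the permitted window runs from 2026-04-25 + 9 = 2026-05-04 to 2026-04-25 + 22 = 2026-05-17; done 2026-05-15, which is between those dates.
(3) due by 2026-05-15 + 5 days = 2026-05-20; completed 2026-05-18, before the deadline.
(4) due by 2026-04-25 + 110 days = 2026-08-13; 2026-08-10 is within that limit.
(5) permitted from 2026-08-27 + 11 days = 2026-09-07 onward; 2026-09-08 is on or after that date.
(6) due by 2026-09-23 + 83 days = 2026-12-15; done 2026-10-26 — timely.
(7) due by 2026-10-26 + 60 days = 2026-12-25; done 2026-10-27 — timely.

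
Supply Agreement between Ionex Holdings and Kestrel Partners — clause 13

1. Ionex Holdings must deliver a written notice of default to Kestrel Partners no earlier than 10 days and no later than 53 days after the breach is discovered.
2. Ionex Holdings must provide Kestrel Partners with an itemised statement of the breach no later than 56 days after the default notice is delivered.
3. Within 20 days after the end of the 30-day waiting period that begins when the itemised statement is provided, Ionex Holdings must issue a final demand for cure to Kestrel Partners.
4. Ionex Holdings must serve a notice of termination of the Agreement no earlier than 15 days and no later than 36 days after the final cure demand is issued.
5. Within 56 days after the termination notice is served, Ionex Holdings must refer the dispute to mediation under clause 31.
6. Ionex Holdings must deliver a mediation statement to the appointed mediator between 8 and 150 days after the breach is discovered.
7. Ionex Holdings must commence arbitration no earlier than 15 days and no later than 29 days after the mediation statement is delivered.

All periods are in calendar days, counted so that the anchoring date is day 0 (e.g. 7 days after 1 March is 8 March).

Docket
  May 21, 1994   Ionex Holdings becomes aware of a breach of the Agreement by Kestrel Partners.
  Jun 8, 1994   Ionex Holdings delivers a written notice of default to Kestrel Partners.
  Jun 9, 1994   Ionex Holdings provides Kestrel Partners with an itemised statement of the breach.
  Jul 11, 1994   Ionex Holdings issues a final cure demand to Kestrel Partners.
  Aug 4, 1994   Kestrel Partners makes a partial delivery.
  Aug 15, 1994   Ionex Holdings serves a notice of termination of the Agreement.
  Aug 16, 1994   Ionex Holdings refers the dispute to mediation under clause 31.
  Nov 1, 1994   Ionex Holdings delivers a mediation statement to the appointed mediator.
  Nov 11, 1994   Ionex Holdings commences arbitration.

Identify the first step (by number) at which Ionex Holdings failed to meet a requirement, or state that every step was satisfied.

Step 1 — 10 and 53 days from May 21, 1994 (when the breach is discovered) are May 31, 1994 and Jul 13, 1994 respectively; done Jun 8, 1994, which is between those dates.
Step 2 — counting 56 days from Jun 8, 1994 (when the default notice is delivered) gives a deadline of Aug 3, 1994; Jun 9, 1994 is within that limit.
Step 3 — counting 20 days from Jul 9, 1994 (end of the 30-day waiting period, which began when the itemised statement is provided on Jun 9, 1994) gives a deadline of Jul 29, 1994; done Jul 11, 1994 — timely.
Step 4 — 15 and 36 days from Jul 11, 1994 (when the final cure demand is issued) are Jul 26, 1994 and Aug 16, 1994 respectively; done Aug 15, 1994, which is between those dates.
Step 5 — counting 56 days from Aug 15, 1994 (when the termination notice is served) gives a deadline of Oct 10, 1994; completed Aug 16, 1994, before the deadline.
Step 6 — 8 and 150 days from May 21, 1994 (when the breach is discovered) are May 29, 1994 and Oct 18, 1994 respectively; done Nov 1, 1994 — 14 days after the window closed.
The analysis stops there.

Step 6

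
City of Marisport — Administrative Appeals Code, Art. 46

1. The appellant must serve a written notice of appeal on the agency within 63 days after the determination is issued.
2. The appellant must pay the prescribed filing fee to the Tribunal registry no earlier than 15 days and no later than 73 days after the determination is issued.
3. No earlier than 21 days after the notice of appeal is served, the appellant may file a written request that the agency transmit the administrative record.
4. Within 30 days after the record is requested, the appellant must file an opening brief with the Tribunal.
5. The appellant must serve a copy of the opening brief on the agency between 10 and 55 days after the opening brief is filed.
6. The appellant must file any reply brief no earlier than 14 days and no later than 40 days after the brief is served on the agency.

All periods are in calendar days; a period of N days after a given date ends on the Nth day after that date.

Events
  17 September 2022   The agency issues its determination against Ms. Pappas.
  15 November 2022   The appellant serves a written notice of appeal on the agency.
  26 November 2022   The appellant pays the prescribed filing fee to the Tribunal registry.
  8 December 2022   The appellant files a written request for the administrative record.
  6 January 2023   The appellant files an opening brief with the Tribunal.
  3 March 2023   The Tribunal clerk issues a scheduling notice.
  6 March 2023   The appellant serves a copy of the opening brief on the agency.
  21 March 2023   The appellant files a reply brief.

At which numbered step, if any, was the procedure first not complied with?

Step 1 — counting 63 days from 17 September 2022 (when the determination is issued) gives a deadline of 19 November 2022; done 15 November 2022 — timely.
Step 2 — 15 and 73 days from 17 September 2022 (when the determination is issued) are 2 October 2022 and 29 November 2022 respectively; done 26 November 2022, which is between those dates.
Step 3 — must wait 21 days from 15 November 2022 (when the notice of appeal is served), so not before 6 December 2022; 8 December 2022 is on or after that date.
Step 4 — counting 30 days from 8 December 2022 (when the record is requested) gives a deadline of 7 January 2023; 6 January 2023 is within that limit.
Step 5 — 10 and 55 days from 6 January 2023 (when the opening brief is filed) are 16 January 2023 and 2 March 2023 respectively; done 6 March 2023 — 4 days after the window closed.
Later steps need not be reached.

Step 5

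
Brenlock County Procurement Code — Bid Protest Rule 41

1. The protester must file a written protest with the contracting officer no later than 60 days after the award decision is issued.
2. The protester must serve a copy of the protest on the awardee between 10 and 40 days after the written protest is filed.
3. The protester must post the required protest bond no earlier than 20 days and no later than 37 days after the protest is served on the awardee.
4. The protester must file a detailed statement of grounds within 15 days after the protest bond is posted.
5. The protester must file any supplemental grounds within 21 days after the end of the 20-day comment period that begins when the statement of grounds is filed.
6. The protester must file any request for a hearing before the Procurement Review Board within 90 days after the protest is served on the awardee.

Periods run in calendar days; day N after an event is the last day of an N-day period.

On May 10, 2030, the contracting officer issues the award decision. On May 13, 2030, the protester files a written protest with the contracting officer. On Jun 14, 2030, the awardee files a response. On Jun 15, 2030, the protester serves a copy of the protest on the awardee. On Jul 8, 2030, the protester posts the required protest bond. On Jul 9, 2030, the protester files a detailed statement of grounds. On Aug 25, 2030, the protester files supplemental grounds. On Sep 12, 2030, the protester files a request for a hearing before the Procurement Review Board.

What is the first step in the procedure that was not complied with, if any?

Step 5

Step 1: 60 days after May 10, 2030 (when the award decision is issued) is Jul 9, 2030; done May 13, 2030 — timely.
Step 2: the window is 10–40 days after May 13, 2030 (when the written protest is filed), so May 23, 2030 through Jun 22, 2030; done Jun 15, 2030 — within the window.
Step 3: the window is 20–37 days after Jun 15, 2030 (when the protest is served on the awardee), so Jul 5, 2030 through Jul 22, 2030; Jul 8, 2030 falls inside that range.
Step 4: 15 days after Jul 8, 2030 (when the protest bond is posted) is Jul 23, 2030; completed Jul 9, 2030, before the deadline.
Step 5: 21 days after Jul 29, 2030 (end of the 20-day comment period, which began when the statement of grounds is filed on Jul 9, 2030) is Aug 19, 2030; done Aug 25, 2030 — 6 days late.
No need to go further; step 5 was not satisfied.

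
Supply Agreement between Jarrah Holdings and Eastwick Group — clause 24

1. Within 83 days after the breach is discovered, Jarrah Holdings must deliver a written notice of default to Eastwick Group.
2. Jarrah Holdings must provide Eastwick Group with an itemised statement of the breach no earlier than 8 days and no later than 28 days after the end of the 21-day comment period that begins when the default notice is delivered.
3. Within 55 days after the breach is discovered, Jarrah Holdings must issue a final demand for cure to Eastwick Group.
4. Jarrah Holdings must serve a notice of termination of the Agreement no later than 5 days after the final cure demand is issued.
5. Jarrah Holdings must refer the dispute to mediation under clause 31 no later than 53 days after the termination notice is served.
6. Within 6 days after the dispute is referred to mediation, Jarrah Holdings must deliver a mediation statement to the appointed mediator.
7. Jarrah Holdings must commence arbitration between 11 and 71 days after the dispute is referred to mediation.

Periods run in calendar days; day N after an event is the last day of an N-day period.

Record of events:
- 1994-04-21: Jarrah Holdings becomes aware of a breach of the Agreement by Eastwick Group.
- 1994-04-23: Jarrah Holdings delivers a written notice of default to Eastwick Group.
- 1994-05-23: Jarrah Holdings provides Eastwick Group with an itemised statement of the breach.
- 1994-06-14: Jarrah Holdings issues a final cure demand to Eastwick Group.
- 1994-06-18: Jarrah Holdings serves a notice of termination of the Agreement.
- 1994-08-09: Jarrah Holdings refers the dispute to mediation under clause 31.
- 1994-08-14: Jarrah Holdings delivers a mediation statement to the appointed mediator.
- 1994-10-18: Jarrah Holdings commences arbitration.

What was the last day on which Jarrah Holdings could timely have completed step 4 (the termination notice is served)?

Step 4 runs from 1994-06-14, when the final cure demand is issued. 5 days after 1994-06-14 is 1994-06-19.

1994-06-19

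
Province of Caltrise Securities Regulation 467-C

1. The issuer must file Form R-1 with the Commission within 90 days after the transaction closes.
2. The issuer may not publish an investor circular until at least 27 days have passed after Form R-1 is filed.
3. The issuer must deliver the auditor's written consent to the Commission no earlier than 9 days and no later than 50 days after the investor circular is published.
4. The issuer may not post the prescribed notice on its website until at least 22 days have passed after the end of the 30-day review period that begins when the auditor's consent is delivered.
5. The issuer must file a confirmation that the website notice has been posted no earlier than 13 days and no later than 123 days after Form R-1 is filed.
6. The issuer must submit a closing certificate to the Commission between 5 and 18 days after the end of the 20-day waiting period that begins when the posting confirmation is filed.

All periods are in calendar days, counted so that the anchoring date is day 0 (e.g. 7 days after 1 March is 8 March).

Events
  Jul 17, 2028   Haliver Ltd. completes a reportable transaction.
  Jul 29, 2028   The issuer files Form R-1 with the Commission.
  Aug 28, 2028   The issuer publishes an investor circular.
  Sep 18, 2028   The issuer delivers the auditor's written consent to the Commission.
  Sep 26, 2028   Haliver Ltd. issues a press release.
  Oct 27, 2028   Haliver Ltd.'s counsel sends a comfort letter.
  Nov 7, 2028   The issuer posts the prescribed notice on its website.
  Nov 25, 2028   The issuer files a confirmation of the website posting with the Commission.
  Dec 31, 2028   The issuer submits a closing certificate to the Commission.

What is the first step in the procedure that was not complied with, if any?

Step 1: 90 days after Jul 17, 2028 (when the transaction closes) is Oct 15, 2028; done Jul 29, 2028 — timely.
Step 2: the earliest permitted date is 27 days after Jul 29, 2028 (when Form R-1 is filed), i.e. Aug 25, 2028; done Aug 28, 2028, after the minimum wait.
Step 3: the window is 9–50 days after Aug 28, 2028 (when the investor circular is published), so Sep 6, 2028 through Oct 17, 2028; done Sep 18, 2028 — within the window.
Step 4: the earliest permitted date is 22 days after Oct 18, 2028 (end of the 30-day review period, which began when the auditor's consent is delivered on Sep 18, 2028), i.e. Nov 9, 2028; done Nov 7, 2028 — 2 days too early.

Step 4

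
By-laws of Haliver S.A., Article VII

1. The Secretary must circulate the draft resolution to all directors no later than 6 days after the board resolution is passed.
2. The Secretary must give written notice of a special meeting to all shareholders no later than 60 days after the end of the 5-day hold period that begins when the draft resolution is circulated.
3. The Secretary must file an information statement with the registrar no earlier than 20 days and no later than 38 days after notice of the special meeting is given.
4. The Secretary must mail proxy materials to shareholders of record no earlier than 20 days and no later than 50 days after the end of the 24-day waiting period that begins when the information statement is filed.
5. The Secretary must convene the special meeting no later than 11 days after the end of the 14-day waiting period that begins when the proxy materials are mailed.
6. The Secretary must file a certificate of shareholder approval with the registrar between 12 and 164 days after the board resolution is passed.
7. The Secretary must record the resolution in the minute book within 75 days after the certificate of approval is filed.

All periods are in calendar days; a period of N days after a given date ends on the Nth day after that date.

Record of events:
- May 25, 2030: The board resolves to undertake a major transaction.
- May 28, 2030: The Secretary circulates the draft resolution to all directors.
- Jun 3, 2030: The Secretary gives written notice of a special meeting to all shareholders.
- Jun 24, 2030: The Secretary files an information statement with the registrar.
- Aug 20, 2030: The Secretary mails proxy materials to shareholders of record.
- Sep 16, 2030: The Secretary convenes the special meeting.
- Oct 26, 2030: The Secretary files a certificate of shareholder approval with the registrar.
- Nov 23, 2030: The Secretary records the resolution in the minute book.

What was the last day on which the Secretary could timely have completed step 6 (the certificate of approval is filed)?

Step 6 runs from May 25, 2030, when the board resolution is passed. The window is 12–164 days after May 25, 2030; it closes on Nov 5, 2030.

Nov 5, 2030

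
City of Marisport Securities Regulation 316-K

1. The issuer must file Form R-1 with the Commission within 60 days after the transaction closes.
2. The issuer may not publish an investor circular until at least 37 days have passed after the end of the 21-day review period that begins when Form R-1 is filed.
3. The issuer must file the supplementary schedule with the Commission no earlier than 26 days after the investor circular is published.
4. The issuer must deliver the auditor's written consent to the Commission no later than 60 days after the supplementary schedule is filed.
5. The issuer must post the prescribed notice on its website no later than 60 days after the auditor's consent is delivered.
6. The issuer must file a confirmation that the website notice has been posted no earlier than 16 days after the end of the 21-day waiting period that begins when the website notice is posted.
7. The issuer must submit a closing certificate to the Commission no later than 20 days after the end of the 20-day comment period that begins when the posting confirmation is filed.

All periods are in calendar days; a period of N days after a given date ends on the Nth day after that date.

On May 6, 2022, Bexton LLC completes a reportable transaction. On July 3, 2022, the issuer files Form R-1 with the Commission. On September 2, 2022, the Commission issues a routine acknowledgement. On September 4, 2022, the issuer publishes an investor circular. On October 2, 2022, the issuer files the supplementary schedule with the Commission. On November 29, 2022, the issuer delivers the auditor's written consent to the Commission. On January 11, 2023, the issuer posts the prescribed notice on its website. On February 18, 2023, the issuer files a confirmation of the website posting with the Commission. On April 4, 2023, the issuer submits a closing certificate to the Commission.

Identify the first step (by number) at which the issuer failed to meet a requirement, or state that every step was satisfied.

Step 7

Step 1 — counting 60 days from May 6, 2022 (when the transaction closes) gives a deadline of July 5, 2022; done July 3, 2022 — timely.
Step 2 — must wait 37 days from July 24, 2022 (end of the 21-day review period, which began when Form R-1 is filed on July 3, 2022), so not before August 30, 2022; done September 4, 2022 — permitted.
Step 3 — must wait 26 days from September 4, 2022 (when the investor circular is published), so not before September 30, 2022; done October 2, 2022 — permitted.
Step 4 — counting 60 days from October 2, 2022 (when the supplementary schedule is filed) gives a deadline of December 1, 2022; completed November 29, 2022, before the deadline.
Step 5 — counting 60 days from November 29, 2022 (when the auditor's consent is delivered) gives a deadline of January 28, 2023; January 11, 2023 is within that limit.
Step 6 — must wait 16 days from February 1, 2023 (end of the 21-day waiting period, which began when the website notice is posted on January 11, 2023), so not before February 17, 2023; done February 18, 2023, after the minimum wait.
Step 7 — counting 20 days from March 10, 2023 (end of the 20-day comment period, which began when the posting confirmation is filed on February 18, 2023) gives a deadline of March 30, 2023; not done until April 4, 2023, 5 days after the deadline.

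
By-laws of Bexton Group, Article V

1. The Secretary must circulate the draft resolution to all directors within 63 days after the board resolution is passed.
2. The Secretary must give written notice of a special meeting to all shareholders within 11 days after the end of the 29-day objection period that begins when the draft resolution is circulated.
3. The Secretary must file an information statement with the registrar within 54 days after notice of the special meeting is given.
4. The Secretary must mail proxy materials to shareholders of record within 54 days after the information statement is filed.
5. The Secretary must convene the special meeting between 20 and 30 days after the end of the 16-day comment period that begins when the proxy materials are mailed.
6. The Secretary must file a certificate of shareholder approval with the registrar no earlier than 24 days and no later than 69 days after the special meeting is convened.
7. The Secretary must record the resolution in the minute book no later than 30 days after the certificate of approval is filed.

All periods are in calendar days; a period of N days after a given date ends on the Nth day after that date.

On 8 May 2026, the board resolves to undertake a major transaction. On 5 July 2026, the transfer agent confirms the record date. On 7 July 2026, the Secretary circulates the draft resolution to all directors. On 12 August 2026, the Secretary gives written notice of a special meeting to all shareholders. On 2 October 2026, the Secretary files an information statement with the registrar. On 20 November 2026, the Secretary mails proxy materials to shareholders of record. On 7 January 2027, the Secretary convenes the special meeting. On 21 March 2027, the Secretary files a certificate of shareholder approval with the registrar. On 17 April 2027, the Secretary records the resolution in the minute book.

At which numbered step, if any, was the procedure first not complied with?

Step 1: 63 days after 8 May 2026 (when the board resolution is passed) is 10 July 2026; completed 7 July 2026, before the deadline.
Step 2: 11 days after 5 August 2026 (end of the 29-day objection period, which began when the draft resolution is circulated on 7 July 2026) is 16 August 2026; 12 August 2026 is within that limit.
Step 3: 54 days after 12 August 2026 (when notice of the special meeting is given) is 5 October 2026; completed 2 October 2026, before the deadline.
Step 4: 54 days after 2 October 2026 (when the information statement is filed) is 25 November 2026; done 20 November 2026 — timely.
Step 5: the window is 20–30 days after 6 December 2026 (end of the 16-day comment period, which began when the proxy materials are mailed on 20 November 2026), so 26 December 2026 through 5 January 2027; done 7 January 2027 — 2 days after the window closed.

Step 5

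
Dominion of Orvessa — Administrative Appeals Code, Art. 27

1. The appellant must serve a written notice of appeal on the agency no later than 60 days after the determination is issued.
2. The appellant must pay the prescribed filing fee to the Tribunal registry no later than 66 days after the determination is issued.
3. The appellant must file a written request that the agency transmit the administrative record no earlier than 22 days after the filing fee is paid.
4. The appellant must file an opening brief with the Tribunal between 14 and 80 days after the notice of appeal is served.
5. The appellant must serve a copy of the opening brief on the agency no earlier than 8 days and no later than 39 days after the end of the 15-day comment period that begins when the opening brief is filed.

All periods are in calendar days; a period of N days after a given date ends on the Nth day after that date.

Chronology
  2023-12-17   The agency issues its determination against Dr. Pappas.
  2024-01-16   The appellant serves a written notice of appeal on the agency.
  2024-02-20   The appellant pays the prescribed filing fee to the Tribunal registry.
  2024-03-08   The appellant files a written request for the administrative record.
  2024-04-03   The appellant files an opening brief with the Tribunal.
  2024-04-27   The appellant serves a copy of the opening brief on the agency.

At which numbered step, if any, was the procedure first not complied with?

Step 1: 60 days after 2023-12-17 (when the determination is issued) is 2024-02-15; completed 2024-01-16, before the deadline.
Step 2: 66 days after 2023-12-17 (when the determination is issued) is 2024-02-21; completed 2024-02-20, before the deadline.
Step 3: the earliest permitted date is 22 days after 2024-02-20 (when the filing fee is paid), i.e. 2024-03-13; done 2024-03-08 — 5 days too early.

Step 3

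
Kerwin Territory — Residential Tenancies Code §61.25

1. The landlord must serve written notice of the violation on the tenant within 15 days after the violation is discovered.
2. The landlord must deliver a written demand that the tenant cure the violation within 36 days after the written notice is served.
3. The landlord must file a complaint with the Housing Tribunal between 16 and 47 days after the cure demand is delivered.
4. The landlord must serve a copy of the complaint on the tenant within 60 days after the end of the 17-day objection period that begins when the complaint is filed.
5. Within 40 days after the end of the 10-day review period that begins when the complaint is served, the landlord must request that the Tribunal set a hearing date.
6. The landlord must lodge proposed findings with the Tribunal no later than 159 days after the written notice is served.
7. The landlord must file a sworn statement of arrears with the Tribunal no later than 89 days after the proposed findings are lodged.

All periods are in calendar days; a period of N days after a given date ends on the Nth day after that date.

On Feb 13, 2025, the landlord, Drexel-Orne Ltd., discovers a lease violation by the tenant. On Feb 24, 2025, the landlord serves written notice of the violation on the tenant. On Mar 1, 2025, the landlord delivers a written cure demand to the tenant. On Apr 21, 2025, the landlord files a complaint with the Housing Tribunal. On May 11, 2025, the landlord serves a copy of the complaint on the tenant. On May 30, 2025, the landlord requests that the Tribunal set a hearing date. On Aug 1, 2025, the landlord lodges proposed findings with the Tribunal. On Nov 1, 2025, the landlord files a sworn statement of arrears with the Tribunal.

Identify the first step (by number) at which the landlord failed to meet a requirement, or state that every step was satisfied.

Step 3

Step 1 — counting 15 days from Feb 13, 2025 (when the violation is discovered) gives a deadline of Feb 28, 2025; done Feb 24, 2025 — timely.
Step 2 — counting 36 days from Feb 24, 2025 (when the written notice is served) gives a deadline of Apr 1, 2025; Mar 1, 2025 is within that limit.
Step 3 — 16 and 47 days from Mar 1, 2025 (when the cure demand is delivered) are Mar 17, 2025 and Apr 17, 2025 respectively; Apr 21, 2025 is 4 days past the end of the window.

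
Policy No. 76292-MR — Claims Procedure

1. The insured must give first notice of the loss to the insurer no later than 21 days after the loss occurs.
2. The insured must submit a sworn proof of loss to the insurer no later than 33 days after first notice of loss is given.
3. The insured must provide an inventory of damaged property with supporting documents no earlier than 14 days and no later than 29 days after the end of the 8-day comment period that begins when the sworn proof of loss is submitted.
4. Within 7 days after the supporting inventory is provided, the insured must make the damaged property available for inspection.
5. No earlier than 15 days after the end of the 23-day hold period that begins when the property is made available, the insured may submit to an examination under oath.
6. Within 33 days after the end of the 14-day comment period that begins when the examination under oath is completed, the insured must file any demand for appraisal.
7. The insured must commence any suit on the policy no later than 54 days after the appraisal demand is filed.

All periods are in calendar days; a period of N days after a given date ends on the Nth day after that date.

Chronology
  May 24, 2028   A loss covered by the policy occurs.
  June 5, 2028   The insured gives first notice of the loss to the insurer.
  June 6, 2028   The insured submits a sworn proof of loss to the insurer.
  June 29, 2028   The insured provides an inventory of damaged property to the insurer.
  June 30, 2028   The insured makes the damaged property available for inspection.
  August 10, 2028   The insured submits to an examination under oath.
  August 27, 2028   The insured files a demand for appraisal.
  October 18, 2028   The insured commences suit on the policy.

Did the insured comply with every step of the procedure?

Yes

Step 1 — counting 21 days from May 24, 2028 (when the loss occurs) gives a deadline of June 14, 2028; done June 5, 2028 — timely.
Step 2 — counting 33 days from June 5, 2028 (when first notice of loss is given) gives a deadline of July 8, 2028; done June 6, 2028 — timely.
Step 3 — 14 and 29 days from June 14, 2028 (end of the 8-day comment period, which began when the sworn proof of loss is submitted on June 6, 2028) are June 28, 2028 and July 13, 2028 respectively; done June 29, 2028, which is between those dates.
Step 4 — counting 7 days from June 29, 2028 (when the supporting inventory is provided) gives a deadline of July 6, 2028; completed June 30, 2028, before the deadline.
Step 5 — must wait 15 days from July 23, 2028 (end of the 23-day hold period, which began when the property is made available on June 30, 2028), so not before August 7, 2028; August 10, 2028 is on or after that date.
Step 6 — counting 33 days from August 24, 2028 (end of the 14-day comment period, which began when the examination under oath is completed on August 10, 2028) gives a deadline of September 26, 2028; completed August 27, 2028, before the deadline.
Step 7 — counting 54 days from August 27, 2028 (when the appraisal demand is filed) gives a deadline of October 20, 2028; completed October 18, 2028, before the deadline.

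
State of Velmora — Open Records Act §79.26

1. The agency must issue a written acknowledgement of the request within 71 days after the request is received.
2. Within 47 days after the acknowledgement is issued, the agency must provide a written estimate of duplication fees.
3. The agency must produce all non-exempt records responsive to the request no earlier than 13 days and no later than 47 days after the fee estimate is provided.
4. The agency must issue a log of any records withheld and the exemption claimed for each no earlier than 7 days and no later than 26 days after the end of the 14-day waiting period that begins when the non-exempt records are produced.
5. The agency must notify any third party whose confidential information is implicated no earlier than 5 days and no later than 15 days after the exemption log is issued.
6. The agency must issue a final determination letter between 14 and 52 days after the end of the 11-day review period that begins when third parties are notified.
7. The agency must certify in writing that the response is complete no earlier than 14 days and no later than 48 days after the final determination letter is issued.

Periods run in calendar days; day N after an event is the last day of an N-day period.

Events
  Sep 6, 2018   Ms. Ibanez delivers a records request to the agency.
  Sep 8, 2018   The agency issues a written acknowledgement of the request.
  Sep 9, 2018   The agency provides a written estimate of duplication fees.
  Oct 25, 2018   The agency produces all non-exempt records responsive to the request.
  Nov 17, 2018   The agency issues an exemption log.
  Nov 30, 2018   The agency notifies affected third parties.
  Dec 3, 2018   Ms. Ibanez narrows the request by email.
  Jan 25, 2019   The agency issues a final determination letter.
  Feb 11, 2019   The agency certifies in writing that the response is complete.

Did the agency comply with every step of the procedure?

Yes

Step 1: 71 days after Sep 6, 2018 (when the request is received) is Nov 16, 2018; done Sep 8, 2018 — timely.
Step 2: 47 days after Sep 8, 2018 (when the acknowledgement is issued) is Oct 25, 2018; completed Sep 9, 2018, before the deadline.
Step 3: the window is 13–47 days after Sep 9, 2018 (when the fee estimate is provided), so Sep 22, 2018 through Oct 26, 2018; done Oct 25, 2018 — within the window.
Step 4: the window is 7–26 days after Nov 8, 2018 (end of the 14-day waiting period, which began when the non-exempt records are produced on Oct 25, 2018), so Nov 15, 2018 through Dec 4, 2018; Nov 17, 2018 falls inside that range.
Step 5: the window is 5–15 days after Nov 17, 2018 (when the exemption log is issued), so Nov 22, 2018 through Dec 2, 2018; done Nov 30, 2018 — within the window.
Step 6: the window is 14–52 days after Dec 11, 2018 (end of the 11-day review period, which began when third parties are notified on Nov 30, 2018), so Dec 25, 2018 through Feb 1, 2019; done Jan 25, 2019, which is between those dates.
Step 7: the window is 14–48 days after Jan 25, 2019 (when the final determination letter is issued), so Feb 8, 2019 through Mar 14, 2019; done Feb 11, 2019 — within the window.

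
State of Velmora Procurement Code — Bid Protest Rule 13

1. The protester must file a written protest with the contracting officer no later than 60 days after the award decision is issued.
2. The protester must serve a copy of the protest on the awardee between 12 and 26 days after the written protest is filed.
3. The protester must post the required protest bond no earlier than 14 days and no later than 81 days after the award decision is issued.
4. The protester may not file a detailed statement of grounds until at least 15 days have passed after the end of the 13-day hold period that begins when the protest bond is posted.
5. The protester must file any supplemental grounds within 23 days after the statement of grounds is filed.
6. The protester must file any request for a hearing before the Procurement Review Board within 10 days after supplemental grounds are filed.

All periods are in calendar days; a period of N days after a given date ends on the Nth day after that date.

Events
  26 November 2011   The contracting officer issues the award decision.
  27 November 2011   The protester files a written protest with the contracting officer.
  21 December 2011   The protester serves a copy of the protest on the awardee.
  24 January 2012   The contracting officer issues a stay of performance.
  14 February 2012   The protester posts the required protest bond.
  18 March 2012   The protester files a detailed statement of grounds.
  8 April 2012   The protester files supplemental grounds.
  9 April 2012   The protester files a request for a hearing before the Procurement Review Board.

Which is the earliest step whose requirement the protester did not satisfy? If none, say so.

None — every step was satisfied

Step 1 — counting 60 days from 26 November 2011 (when the award decision is issued) gives a deadline of 25 January 2012; 27 November 2011 is within that limit.
Step 2 — 12 and 26 days from 27 November 2011 (when the written protest is filed) are 9 December 2011 and 23 December 2011 respectively; done 21 December 2011 — within the window.
Step 3 — 14 and 81 days from 26 November 2011 (when the award decision is issued) are 10 December 2011 and 15 February 2012 respectively; done 14 February 2012 — within the window.
Step 4 — must wait 15 days from 27 February 2012 (end of the 13-day hold period, which began when the protest bond is posted on 14 February 2012), so not before 13 March 2012; done 18 March 2012 — permitted.
Step 5 — counting 23 days from 18 March 2012 (when the statement of grounds is filed) gives a deadline of 10 April 2012; 8 April 2012 is within that limit.
Step 6 — counting 10 days from 8 April 2012 (when supplemental grounds are filed) gives a deadline of 18 April 2012; 9 April 2012 is within that limit.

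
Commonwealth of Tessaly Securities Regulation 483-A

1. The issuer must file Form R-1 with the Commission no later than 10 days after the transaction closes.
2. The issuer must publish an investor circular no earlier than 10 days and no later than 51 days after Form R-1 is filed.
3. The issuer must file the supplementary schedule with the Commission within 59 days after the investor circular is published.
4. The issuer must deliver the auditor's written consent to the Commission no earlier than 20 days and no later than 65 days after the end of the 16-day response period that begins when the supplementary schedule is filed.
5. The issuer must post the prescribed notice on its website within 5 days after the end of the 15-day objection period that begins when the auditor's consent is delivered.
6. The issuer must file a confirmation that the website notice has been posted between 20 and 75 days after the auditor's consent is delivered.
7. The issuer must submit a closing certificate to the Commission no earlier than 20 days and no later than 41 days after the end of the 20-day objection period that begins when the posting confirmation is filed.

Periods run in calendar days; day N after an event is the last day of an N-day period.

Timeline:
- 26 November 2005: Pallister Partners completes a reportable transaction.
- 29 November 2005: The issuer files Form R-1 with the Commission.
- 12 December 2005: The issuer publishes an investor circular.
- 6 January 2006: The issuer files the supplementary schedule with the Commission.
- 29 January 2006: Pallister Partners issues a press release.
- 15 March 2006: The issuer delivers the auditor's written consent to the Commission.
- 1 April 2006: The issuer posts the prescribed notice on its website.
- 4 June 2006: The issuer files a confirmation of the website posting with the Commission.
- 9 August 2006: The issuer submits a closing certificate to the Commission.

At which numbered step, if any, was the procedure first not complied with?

(1) due by 26 November 2005 + 10 days = 6 December 2005; 29 November 2005 is within that limit.
(2) the permitted window runs from 29 November 2005 + 10 = 9 December 2005 to 29 November 2005 + 51 = 19 January 2006; done 12 December 2005 — within the window.
(3) due by 12 December 2005 + 59 days = 9 February 2006; 6 January 2006 is within that limit.
(4) the permitted window runs from 22 January 2006 + 20 = 11 February 2006 to 22 January 2006 + 65 = 28 March 2006; 15 March 2006 falls inside that range.
(5) due by 30 March 2006 + 5 days = 4 April 2006; 1 April 2006 is within that limit.
(6) the permitted window runs from 15 March 2006 + 20 = 4 April 2006 to 15 March 2006 + 75 = 29 May 2006; done 4 June 2006 — 6 days after the window closed.
The procedure was therefore not followed at step 6.

Step 6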